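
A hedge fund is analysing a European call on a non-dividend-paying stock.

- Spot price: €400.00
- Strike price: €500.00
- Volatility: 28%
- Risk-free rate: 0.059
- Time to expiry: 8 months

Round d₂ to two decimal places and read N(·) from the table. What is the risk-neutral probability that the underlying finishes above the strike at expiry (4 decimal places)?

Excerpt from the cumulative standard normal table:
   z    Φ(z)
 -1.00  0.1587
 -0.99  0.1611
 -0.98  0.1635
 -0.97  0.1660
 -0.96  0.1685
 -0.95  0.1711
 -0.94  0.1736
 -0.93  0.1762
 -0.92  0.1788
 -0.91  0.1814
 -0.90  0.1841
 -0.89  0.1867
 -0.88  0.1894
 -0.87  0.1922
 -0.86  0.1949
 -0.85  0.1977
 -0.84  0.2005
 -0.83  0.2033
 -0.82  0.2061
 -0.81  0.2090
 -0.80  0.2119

0.1788

T = 0.6667;  σ√T = 0.2286
d₁ = [ln(400/500) + (0.059 + ½·0.28²)·0.6667] / (σ√T) = (-0.2231 + 0.0655) / 0.2286 = -0.6897 → -0.69
d₂ = -0.6897 − 0.2286 = -0.9183 → -0.92
Pr(exercise) under Q = N(d₂) = 0.1788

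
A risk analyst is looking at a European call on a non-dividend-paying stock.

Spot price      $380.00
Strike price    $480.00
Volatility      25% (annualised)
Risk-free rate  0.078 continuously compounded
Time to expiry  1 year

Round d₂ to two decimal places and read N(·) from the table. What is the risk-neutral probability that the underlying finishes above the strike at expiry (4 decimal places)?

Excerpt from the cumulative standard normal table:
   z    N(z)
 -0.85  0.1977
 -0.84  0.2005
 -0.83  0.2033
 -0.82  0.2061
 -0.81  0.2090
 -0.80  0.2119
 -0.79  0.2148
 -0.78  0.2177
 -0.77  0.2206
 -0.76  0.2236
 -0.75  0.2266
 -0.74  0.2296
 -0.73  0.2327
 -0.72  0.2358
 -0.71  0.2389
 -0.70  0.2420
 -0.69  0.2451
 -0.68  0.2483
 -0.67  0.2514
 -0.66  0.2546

σ√T = 0.25·√1 = 0.2500
ln(S/K) + (r + σ²/2)T = ln(380/480) + (0.078 + 0.25²/2)·1 = -0.2336 + 0.1092 = -0.1244
d₁ = -0.1244 / 0.2500 = -0.4975 which rounds to -0.50
d₂ = d₁ − σ√T = -0.4975 − 0.2500 = -0.7475 which rounds to -0.75
Pr(exercise) under Q = N(d₂) = 0.2266

0.2266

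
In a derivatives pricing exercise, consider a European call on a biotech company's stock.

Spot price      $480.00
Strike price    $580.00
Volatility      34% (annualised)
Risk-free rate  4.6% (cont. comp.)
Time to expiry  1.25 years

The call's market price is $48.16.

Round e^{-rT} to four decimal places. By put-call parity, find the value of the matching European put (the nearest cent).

$115.74

e^(−rT) = e^(−0.046·1.25) = 0.9441
Put-call parity: C − P = S − K·e^(−rT) = 480 − 580·0.9441 = 480 − 547.5780 = -67.5780
P = C − (C − P) = 48.16 − (-67.5780) = 115.7380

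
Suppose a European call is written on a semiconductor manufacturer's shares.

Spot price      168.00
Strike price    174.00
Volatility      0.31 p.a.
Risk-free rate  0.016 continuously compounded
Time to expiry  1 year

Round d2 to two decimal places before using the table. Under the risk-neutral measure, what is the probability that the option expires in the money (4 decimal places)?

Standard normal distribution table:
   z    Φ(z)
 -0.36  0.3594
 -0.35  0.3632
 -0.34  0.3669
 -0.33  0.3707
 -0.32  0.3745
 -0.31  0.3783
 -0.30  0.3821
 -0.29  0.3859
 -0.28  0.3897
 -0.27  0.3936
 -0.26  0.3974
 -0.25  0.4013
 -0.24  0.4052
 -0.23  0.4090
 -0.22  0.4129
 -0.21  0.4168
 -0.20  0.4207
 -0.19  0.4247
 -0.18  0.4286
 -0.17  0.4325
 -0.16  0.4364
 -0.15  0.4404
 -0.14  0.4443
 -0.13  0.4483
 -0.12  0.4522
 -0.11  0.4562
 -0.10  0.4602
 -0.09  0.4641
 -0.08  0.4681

σ√T = 0.31·√1 = 0.3100
d₁ = [ln(168/174) + (0.016 + ½·0.31²)·1] / (σ√T) = (-0.0351 + 0.0640) / 0.3100 = 0.0934 ≈ 0.09
d₂ = 0.0934 − 0.3100 = -0.2166 ≈ -0.22
Pr(exercise) under Q = N(d₂) = 0.4129

0.4129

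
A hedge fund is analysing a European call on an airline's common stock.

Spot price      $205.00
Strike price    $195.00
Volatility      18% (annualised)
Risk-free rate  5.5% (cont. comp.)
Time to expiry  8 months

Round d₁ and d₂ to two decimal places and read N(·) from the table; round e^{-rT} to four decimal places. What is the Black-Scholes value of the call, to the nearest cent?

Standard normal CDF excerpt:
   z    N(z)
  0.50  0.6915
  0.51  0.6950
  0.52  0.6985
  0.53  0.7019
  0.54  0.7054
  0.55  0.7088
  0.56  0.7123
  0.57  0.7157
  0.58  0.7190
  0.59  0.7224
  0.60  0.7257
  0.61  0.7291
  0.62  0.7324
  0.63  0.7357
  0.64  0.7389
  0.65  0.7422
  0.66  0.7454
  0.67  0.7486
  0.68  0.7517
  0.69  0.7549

$21.50

T = 0.6667;  σ√T = 0.1470
d₁ = [ln(205/195) + (0.055 + ½·0.18²)·0.6667] / (σ√T) = (0.0500 + 0.0475) / 0.1470 = 0.6632 ≈ 0.66
d₂ = 0.6632 − 0.1470 = 0.5163 ≈ 0.52
exp(−rT) = exp(−0.055·0.6667) = 0.9640
N(d₁) = N(0.66) = 0.7454;  N(d₂) = N(0.52) = 0.6985
C = 205·0.7454 − 195·0.9640·0.6985 = 152.8070 − 131.3040 = 21.5030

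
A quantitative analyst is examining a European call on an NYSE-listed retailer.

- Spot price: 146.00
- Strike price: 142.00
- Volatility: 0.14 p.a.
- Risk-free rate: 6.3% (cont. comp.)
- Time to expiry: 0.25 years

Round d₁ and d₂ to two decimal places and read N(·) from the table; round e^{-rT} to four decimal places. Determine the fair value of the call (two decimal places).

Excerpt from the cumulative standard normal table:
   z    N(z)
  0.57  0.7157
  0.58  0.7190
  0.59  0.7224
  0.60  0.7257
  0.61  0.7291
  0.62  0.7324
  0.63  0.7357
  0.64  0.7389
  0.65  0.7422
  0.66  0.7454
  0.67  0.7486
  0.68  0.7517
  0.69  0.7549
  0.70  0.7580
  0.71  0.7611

7.85

T = 0.25;  σ√T = 0.0700
ln(S/K) + (r + σ²/2)T = ln(146/142) + (0.063 + 0.14²/2)·0.25 = 0.0278 + 0.0182 = 0.0460
d₁ = 0.0460 / 0.0700 = 0.6569 ≈ 0.66
d₂ = d₁ − σ√T = 0.6569 − 0.0700 = 0.5869 ≈ 0.59
e^(−rT) = e^(−0.063·0.25) = 0.9844
C = 146·N(0.66) − 142·0.9844·N(0.59) = 146·0.7454 − 142·0.9844·0.7224 = 108.8284 − 100.9805 = 7.8479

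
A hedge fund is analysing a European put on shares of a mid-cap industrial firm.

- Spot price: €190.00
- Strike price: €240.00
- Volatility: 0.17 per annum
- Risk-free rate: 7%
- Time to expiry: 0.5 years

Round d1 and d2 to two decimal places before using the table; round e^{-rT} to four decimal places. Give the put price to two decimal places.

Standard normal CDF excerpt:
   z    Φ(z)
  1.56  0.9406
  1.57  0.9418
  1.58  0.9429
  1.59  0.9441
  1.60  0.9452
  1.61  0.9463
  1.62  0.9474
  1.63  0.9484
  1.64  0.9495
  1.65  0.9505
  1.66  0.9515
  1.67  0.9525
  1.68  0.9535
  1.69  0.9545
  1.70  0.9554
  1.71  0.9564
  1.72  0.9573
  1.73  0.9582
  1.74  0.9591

σ√T = 0.17 × 0.7071 = 0.1202
ln(S/K) + (r + σ²/2)T = ln(190/240) + (0.07 + 0.17²/2)·0.5 = -0.2336 + 0.0422 = -0.1914
d₁ = -0.1914 / 0.1202 = -1.5922 ⇒ -1.59
d₂ = d₁ − σ√T = -1.5922 − 0.1202 = -1.7124 ⇒ -1.71
exp(−rT) = exp(−0.07·0.5) = 0.9656
P = 240·0.9656·N(1.71) − 190·N(1.59) = 240·0.9656·0.9564 − 190·0.9441 = 221.6400 − 179.3790 = 42.2610

€42.26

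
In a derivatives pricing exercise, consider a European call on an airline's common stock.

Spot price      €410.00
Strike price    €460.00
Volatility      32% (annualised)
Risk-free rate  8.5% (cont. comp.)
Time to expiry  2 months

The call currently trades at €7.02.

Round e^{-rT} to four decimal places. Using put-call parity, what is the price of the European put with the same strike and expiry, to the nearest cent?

€50.53

e^(−rT) = e^(−0.085·0.1667) = 0.9859
Put-call parity: C − P = S − K·e^(−rT) = 410 − 460·0.9859 = 410 − 453.5140 = -43.5140
P = C − (C − P) = 7.02 − (-43.5140) = 50.5340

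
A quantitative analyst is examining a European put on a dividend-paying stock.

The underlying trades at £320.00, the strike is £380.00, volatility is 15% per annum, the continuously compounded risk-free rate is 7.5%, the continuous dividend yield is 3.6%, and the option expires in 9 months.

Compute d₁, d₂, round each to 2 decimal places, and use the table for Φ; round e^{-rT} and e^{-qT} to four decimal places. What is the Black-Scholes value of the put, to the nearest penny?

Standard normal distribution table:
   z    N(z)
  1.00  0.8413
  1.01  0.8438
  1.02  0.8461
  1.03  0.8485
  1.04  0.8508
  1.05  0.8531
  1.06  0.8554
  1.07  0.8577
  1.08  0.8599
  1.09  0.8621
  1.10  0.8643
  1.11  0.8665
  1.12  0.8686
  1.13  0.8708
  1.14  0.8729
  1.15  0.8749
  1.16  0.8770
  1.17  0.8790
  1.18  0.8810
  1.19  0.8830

σ√T = 0.15 × 0.8660 = 0.1299
d₁ = [ln(320/380) + (0.075 − 0.036 + 0.15²/2)·0.75] / 0.1299 = [-0.1719 + 0.0377] / 0.1299 = -1.0328 ⇒ -1.03
d₂ = d₁ − σ√T = -1.0328 − 0.1299 = -1.1627 ⇒ -1.16
exp(−qT) = exp(−0.036·0.75) = 0.9734;  exp(−rT) = exp(−0.075·0.75) = 0.9453
N(−d₂) = N(1.16) = 0.8770;  N(−d₁) = N(1.03) = 0.8485
P = 380·0.9453·0.8770 − 320·0.9734·0.8485 = 315.0307 − 264.2976 = 50.7331

£50.73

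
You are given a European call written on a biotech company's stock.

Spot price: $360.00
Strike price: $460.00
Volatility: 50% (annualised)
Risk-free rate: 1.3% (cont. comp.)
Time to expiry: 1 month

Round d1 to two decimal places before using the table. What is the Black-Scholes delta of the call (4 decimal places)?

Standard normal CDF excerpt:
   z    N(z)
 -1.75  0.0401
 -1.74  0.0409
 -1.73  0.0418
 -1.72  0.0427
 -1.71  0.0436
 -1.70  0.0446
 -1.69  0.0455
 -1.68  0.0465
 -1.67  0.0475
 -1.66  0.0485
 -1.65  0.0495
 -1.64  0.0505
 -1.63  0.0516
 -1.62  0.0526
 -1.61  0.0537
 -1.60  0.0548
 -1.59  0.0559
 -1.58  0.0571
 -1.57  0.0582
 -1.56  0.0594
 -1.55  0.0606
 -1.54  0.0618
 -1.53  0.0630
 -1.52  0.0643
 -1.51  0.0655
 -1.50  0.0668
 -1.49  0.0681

0.0526

σ√T = 0.5·√0.08333 = 0.1443
ln(S/K) + (r + σ²/2)T = ln(360/460) + (0.013 + 0.5²/2)·0.08333 = -0.2451 + 0.0115 = -0.2336
d₁ = -0.2336 / 0.1443 = -1.6186 ≈ -1.62
N(d₁) = N(-1.62) = 0.0526
Δ_call = N(d₁) = 0.0526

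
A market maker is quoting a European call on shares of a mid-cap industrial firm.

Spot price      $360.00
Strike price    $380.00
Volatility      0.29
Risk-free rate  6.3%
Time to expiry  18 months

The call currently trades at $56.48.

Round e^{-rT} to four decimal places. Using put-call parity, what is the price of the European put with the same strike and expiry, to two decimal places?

$42.20

e^(−rT) = e^(−0.063·1.5) = 0.9098
Put-call parity: C − P = S − K·e^(−rT) = 360 − 380·0.9098 = 360 − 345.7240 = 14.2760
P = C − (C − P) = 56.48 − (14.2760) = 42.2040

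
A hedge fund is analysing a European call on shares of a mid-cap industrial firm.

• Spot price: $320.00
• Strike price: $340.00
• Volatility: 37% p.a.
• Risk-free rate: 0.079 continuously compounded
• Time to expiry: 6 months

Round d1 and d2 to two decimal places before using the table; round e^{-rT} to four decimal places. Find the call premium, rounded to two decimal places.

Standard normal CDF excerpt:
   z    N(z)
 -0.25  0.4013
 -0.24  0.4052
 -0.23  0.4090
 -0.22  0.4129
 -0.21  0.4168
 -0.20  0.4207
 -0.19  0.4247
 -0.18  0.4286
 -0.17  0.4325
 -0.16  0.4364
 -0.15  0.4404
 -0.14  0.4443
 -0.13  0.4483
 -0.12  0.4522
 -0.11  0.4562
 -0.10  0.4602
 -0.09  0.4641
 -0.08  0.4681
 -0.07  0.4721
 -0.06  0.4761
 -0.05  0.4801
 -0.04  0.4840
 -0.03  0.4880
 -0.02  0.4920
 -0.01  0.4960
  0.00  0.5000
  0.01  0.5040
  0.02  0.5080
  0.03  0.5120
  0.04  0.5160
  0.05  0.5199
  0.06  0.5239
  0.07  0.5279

$30.14

σ√T = 0.37 × 0.7071 = 0.2616
d₁ = [ln(320/340) + (0.079 + 0.37²/2)·0.5] / 0.2616 = [-0.0606 + 0.0737] / 0.2616 = 0.0501 ⇒ 0.05
d₂ = d₁ − σ√T = 0.0501 − 0.2616 = -0.2116 ⇒ -0.21
e^(−rT) = e^(−0.079·0.5) = 0.9613
N(d₁) = N(0.05) = 0.5199;  N(d₂) = N(-0.21) = 0.4168
C = 320·0.5199 − 340·0.9613·0.4168 = 166.3680 − 136.2277 = 30.1403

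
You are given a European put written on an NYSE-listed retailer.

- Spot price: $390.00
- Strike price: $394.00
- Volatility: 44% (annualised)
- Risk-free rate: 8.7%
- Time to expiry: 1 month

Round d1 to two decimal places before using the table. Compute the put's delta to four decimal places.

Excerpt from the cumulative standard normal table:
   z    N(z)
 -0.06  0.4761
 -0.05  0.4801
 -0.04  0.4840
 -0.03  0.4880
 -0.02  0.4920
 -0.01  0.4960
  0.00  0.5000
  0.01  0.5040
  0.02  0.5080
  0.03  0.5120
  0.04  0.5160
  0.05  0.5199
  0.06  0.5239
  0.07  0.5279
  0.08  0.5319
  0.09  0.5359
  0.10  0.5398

-0.4840

σ√T = 0.44·√0.08333 = 0.1270
ln(S/K) + (r + σ²/2)T = ln(390/394) + (0.087 + 0.44²/2)·0.08333 = -0.0102 + 0.0153 = 0.0051
d₁ = 0.0051 / 0.1270 = 0.0403 → 0.04
N(d₁) = N(0.04) = 0.5160
Δ_put = N(d₁) − 1 = 0.5160 − 1 = -0.4840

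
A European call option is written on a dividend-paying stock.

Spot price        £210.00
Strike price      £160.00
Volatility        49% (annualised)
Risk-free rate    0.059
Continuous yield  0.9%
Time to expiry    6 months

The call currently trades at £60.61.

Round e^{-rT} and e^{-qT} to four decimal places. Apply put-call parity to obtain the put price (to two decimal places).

£6.90

e^(−qT) = e^(−0.009·0.5) = 0.9955;  e^(−rT) = e^(−0.059·0.5) = 0.9709
Put-call parity: C − P = S·e^(−qT) − K·e^(−rT) = 210·0.9955 − 160·0.9709 = 209.0550 − 155.3440 = 53.7110
P = C − (C − P) = 60.61 − (53.7110) = 6.8990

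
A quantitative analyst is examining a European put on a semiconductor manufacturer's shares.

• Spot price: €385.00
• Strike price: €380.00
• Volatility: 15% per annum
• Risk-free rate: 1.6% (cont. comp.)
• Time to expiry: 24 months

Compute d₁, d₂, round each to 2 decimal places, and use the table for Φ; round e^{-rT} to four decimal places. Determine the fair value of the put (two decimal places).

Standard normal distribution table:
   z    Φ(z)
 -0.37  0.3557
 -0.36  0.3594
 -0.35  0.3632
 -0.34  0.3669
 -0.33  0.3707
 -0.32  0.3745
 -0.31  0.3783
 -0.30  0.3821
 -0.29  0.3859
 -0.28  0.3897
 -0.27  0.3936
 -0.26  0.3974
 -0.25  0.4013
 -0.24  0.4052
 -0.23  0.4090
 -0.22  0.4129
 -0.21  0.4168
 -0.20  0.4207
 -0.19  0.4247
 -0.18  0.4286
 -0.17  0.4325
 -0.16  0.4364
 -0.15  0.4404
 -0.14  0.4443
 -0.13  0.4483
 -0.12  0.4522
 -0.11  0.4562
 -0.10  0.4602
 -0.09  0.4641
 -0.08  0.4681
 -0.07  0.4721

σ√T = 0.15·√2 = 0.2121
d₁ = [ln(385/380) + (0.016 + ½·0.15²)·2] / (σ√T) = (0.0131 + 0.0545) / 0.2121 = 0.3185 → 0.32
d₂ = 0.3185 − 0.2121 = 0.1064 → 0.11
exp(−rT) = exp(−0.016·2) = 0.9685
N(−d₂) = N(-0.11) = 0.4562;  N(−d₁) = N(-0.32) = 0.3745
P = 380·0.9685·0.4562 − 385·0.3745 = 167.8953 − 144.1825 = 23.7128

€23.71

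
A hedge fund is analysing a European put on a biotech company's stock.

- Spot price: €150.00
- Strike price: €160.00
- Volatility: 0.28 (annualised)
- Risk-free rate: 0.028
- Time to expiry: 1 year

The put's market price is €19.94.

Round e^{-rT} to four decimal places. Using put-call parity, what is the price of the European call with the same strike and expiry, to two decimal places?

€14.36

exp(−rT) = exp(−0.028·1) = 0.9724
Put-call parity: C − P = S − K·e^(−rT) = 150 − 160·0.9724 = 150 − 155.5840 = -5.5840
C = P + (C − P) = 19.94 + (-5.5840) = 14.3560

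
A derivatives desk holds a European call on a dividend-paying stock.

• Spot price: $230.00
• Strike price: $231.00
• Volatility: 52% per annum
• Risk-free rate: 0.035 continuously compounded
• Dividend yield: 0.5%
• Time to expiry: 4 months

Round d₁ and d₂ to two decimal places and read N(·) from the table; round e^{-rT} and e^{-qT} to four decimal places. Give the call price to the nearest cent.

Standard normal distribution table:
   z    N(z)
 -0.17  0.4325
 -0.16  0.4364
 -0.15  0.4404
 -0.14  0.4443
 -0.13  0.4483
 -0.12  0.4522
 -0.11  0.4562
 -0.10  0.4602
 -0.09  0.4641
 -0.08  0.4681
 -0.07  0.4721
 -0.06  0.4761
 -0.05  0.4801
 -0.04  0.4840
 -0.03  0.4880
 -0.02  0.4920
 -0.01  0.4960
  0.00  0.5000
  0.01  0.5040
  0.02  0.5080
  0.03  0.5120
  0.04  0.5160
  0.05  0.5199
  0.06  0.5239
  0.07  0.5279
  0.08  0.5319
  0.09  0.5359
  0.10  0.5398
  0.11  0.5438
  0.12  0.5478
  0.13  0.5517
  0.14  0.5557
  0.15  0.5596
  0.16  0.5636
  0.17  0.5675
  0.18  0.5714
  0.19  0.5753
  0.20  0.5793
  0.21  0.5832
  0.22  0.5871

σ√T = 0.52 × 0.5774 = 0.3002
d₁ = [ln(230/231) + (0.035 − 0.005 + 0.52²/2)·0.3333] / 0.3002 = [-0.0043 + 0.0551] / 0.3002 = 0.1690 ⇒ 0.17
d₂ = d₁ − σ√T = 0.1690 − 0.3002 = -0.1313 ⇒ -0.13
exp(−qT) = exp(−0.005·0.3333) = 0.9983;  exp(−rT) = exp(−0.035·0.3333) = 0.9884
N(d₁) = N(0.17) = 0.5675;  N(d₂) = N(-0.13) = 0.4483
C = 230·0.9983·0.5675 − 231·0.9884·0.4483 = 130.3031 − 102.3560 = 27.9471

$27.95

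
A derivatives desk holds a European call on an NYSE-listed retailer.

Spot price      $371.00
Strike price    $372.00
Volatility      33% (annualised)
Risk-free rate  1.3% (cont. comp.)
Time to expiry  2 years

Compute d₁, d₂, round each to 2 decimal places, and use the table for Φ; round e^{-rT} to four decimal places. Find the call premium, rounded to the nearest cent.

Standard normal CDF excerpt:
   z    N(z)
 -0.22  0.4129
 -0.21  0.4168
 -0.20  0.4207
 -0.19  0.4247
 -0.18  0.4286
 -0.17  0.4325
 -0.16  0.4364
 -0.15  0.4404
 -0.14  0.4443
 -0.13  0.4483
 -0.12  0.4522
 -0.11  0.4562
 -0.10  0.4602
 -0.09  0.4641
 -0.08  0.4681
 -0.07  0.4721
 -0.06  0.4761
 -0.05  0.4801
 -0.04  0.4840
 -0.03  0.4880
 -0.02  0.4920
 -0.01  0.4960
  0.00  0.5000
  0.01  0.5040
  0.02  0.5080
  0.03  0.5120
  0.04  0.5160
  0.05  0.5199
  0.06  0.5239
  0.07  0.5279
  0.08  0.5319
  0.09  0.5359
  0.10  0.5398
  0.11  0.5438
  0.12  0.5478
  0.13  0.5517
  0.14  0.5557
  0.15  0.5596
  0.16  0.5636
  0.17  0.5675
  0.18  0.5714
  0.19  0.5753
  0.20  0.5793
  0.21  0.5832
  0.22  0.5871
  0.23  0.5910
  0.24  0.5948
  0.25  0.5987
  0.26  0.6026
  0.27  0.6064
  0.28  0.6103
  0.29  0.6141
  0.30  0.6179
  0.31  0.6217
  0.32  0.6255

$71.08

σ√T = 0.33 × 1.4142 = 0.4667
d₁ = [ln(371/372) + (0.013 + 0.33²/2)·2] / 0.4667 = [-0.0027 + 0.1349] / 0.4667 = 0.2833 which rounds to 0.28
d₂ = d₁ − σ√T = 0.2833 − 0.4667 = -0.1834 which rounds to -0.18
exp(−rT) = exp(−0.013·2) = 0.9743
C = 371·N(0.28) − 372·0.9743·N(-0.18) = 371·0.6103 − 372·0.9743·0.4286 = 226.4213 − 155.3416 = 71.0797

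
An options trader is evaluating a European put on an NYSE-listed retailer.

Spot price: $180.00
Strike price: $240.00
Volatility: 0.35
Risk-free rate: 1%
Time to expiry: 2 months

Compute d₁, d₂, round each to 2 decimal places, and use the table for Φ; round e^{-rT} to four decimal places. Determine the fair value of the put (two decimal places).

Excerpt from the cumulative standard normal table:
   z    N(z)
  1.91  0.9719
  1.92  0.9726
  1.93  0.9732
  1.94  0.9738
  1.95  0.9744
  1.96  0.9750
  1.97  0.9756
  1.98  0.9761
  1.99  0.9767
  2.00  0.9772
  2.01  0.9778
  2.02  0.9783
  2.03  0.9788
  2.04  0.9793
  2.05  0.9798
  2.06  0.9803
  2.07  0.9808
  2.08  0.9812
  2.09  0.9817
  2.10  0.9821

$59.82

σ√T = 0.35 × 0.4082 = 0.1429
d₁ = [ln(180/240) + (0.01 + ½·0.35²)·0.1667] / (σ√T) = (-0.2877 + 0.0119) / 0.1429 = -1.9302 ≈ -1.93
d₂ = -1.9302 − 0.1429 = -2.0731 ≈ -2.07
e^(−rT) = e^(−0.01·0.1667) = 0.9983
N(−d₂) = N(2.07) = 0.9808;  N(−d₁) = N(1.93) = 0.9732
P = 240·0.9983·0.9808 − 180·0.9732 = 234.9918 − 175.1760 = 59.8158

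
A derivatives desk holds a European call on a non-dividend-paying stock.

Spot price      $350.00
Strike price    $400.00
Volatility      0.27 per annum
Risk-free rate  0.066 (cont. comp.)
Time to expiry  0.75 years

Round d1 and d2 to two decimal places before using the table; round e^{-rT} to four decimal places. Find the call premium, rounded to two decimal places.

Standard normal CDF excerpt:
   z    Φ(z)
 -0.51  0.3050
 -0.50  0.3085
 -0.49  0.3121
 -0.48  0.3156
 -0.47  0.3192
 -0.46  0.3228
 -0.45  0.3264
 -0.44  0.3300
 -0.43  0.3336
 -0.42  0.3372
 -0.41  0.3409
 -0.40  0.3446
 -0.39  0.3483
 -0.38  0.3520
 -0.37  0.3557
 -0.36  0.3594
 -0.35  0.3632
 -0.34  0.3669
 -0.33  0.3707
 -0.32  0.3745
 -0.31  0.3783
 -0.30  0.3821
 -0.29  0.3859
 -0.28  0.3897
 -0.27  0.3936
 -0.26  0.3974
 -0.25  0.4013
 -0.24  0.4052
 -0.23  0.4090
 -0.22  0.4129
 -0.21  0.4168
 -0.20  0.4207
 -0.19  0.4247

T = 0.75;  σ√T = 0.2338
d₁ = [ln(350/400) + (0.066 + 0.27²/2)·0.75] / 0.2338 = [-0.1335 + 0.0768] / 0.2338 = -0.2425 ⇒ -0.24
d₂ = d₁ − σ√T = -0.2425 − 0.2338 = -0.4763 ⇒ -0.48
e^(−rT) = e^(−0.066·0.75) = 0.9517
C = 350·N(-0.24) − 400·0.9517·N(-0.48) = 350·0.4052 − 400·0.9517·0.3156 = 141.8200 − 120.1426 = 21.6774

$21.68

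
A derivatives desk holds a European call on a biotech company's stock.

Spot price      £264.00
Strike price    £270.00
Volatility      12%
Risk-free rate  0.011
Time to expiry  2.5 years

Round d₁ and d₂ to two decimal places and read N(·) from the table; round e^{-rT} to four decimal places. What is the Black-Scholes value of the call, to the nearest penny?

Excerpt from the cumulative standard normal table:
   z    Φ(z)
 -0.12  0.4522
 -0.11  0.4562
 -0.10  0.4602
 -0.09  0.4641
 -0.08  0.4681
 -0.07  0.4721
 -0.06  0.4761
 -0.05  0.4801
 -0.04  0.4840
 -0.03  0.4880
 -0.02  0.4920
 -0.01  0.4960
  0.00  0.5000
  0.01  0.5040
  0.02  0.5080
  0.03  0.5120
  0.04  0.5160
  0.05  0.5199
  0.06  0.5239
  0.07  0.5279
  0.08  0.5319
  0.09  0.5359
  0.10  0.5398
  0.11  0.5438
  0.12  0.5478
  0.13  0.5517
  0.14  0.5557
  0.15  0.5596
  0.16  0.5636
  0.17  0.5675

£20.61

σ√T = 0.12·√2.5 = 0.1897
ln(S/K) + (r + σ²/2)T = ln(264/270) + (0.011 + 0.12²/2)·2.5 = -0.0225 + 0.0455 = 0.0230
d₁ = 0.0230 / 0.1897 = 0.1214 which rounds to 0.12
d₂ = d₁ − σ√T = 0.1214 − 0.1897 = -0.0684 which rounds to -0.07
exp(−rT) = exp(−0.011·2.5) = 0.9729
N(d₁) = N(0.12) = 0.5478;  N(d₂) = N(-0.07) = 0.4721
C = 264·0.5478 − 270·0.9729·0.4721 = 144.6192 − 124.0126 = 20.6066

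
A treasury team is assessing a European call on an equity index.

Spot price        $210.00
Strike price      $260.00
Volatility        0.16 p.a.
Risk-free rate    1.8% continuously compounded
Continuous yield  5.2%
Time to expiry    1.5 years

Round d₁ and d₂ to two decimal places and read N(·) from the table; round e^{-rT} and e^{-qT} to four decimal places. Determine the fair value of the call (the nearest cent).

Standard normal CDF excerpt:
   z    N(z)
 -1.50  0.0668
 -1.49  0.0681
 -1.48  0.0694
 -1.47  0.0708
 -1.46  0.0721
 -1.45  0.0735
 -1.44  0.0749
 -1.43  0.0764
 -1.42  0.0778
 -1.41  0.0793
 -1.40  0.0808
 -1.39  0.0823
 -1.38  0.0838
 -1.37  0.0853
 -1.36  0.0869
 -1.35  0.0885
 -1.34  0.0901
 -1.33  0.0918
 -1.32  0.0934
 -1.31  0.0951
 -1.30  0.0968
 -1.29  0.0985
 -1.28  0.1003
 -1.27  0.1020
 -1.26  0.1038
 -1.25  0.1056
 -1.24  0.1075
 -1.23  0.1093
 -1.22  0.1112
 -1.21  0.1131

$1.91

σ√T = 0.16·√1.5 = 0.1960
d₁ = [ln(210/260) + (0.018 − 0.052 + 0.16²/2)·1.5] / 0.1960 = [-0.2136 − 0.0318] / 0.1960 = -1.2522 which rounds to -1.25
d₂ = d₁ − σ√T = -1.2522 − 0.1960 = -1.4481 which rounds to -1.45
e^(−qT) = e^(−0.052·1.5) = 0.9250;  e^(−rT) = e^(−0.018·1.5) = 0.9734
N(d₁) = N(-1.25) = 0.1056;  N(d₂) = N(-1.45) = 0.0735
C = 210·0.9250·0.1056 − 260·0.9734·0.0735 = 20.5128 − 18.6017 = 1.9111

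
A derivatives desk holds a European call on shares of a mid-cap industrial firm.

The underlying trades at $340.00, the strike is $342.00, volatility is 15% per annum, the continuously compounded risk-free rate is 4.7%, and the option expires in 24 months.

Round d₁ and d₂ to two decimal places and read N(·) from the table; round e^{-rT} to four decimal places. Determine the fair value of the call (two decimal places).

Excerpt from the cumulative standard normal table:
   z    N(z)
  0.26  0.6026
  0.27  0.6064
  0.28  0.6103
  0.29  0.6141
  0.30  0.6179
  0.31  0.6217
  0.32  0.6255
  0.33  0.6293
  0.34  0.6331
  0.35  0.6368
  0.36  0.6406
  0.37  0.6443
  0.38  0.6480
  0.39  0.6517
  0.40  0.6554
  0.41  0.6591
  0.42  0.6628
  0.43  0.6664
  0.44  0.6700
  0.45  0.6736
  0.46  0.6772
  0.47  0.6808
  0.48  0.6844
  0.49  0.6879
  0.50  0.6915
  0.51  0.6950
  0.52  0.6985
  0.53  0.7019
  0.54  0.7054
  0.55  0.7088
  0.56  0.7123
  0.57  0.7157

T = 2;  σ√T = 0.2121
d₁ = [ln(340/342) + (0.047 + ½·0.15²)·2] / (σ√T) = (-0.0059 + 0.1165) / 0.2121 = 0.5215 → 0.52
d₂ = 0.5215 − 0.2121 = 0.3094 → 0.31
exp(−rT) = exp(−0.047·2) = 0.9103
N(d₁) = N(0.52) = 0.6985;  N(d₂) = N(0.31) = 0.6217
C = 340·0.6985 − 342·0.9103·0.6217 = 237.4900 − 193.5493 = 43.9407

$43.94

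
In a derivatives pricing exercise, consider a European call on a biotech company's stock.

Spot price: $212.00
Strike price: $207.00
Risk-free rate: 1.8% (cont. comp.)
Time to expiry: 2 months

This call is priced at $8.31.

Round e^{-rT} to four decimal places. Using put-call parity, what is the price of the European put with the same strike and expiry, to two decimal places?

$2.69

e^(−rT) = e^(−0.018·0.1667) = 0.9970
Put-call parity: C − P = S − K·e^(−rT) = 212 − 207·0.9970 = 212 − 206.3790 = 5.6210
P = C − (C − P) = 8.31 − (5.6210) = 2.6890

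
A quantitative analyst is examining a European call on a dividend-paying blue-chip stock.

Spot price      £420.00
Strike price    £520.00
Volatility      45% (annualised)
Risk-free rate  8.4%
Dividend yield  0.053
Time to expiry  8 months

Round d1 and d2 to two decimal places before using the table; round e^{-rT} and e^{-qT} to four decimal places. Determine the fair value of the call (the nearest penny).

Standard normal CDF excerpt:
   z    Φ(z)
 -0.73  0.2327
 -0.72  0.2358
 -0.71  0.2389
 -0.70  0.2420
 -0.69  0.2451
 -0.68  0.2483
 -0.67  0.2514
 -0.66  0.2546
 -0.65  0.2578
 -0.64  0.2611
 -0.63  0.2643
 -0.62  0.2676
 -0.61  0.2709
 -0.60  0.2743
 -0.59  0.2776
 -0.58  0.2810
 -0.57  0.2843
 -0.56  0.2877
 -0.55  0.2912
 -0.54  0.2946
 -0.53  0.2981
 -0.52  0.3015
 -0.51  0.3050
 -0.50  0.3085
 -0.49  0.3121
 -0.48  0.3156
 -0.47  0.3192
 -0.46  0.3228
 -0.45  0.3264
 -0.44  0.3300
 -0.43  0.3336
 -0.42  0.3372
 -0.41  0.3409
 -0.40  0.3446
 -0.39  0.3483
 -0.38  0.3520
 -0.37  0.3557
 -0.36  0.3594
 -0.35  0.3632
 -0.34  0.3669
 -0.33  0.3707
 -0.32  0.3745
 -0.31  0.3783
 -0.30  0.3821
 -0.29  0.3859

T = 0.6667;  σ√T = 0.3674
d₁ = [ln(420/520) + (0.084 − 0.053 + 0.45²/2)·0.6667] / 0.3674 = [-0.2136 + 0.0882] / 0.3674 = -0.3413 which rounds to -0.34
d₂ = d₁ − σ√T = -0.3413 − 0.3674 = -0.7087 which rounds to -0.71
e^(−qT) = e^(−0.053·0.6667) = 0.9653;  e^(−rT) = e^(−0.084·0.6667) = 0.9455
N(d₁) = N(-0.34) = 0.3669;  N(d₂) = N(-0.71) = 0.2389
C = 420·0.9653·0.3669 − 520·0.9455·0.2389 = 148.7508 − 117.4576 = 31.2932

£31.29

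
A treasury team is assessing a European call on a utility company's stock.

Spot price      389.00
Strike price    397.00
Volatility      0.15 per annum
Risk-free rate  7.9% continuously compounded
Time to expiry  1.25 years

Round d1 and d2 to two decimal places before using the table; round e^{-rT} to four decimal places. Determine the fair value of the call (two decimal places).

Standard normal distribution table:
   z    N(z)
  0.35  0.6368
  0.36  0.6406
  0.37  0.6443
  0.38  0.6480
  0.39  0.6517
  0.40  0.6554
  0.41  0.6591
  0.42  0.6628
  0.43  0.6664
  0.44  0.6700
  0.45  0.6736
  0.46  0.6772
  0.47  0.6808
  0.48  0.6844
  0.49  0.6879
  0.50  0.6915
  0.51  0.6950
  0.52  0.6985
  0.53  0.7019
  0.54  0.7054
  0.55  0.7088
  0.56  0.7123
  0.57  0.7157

42.65

T = 1.25;  σ√T = 0.1677
d₁ = [ln(389/397) + (0.079 + ½·0.15²)·1.25] / (σ√T) = (-0.0204 + 0.1128) / 0.1677 = 0.5513 ⇒ 0.55
d₂ = 0.5513 − 0.1677 = 0.3836 ⇒ 0.38
e^(−rT) = e^(−0.079·1.25) = 0.9060
N(d₁) = N(0.55) = 0.7088;  N(d₂) = N(0.38) = 0.6480
C = 389·0.7088 − 397·0.9060·0.6480 = 275.7232 − 233.0739 = 42.6493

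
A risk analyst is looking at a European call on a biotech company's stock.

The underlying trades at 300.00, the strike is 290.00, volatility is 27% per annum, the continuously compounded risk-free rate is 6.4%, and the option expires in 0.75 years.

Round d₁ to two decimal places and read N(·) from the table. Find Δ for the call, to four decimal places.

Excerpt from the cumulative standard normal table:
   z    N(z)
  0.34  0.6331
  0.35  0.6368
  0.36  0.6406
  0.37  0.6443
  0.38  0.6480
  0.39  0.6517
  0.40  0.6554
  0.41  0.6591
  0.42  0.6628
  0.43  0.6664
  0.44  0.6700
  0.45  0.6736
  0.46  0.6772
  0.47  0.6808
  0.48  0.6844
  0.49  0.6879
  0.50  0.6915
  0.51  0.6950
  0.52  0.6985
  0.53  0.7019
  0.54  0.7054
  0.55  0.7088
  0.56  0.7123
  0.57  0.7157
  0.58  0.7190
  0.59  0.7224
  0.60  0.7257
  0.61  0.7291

σ√T = 0.27·√0.75 = 0.2338
d₁ = [ln(300/290) + (0.064 + 0.27²/2)·0.75] / 0.2338 = [0.0339 + 0.0753] / 0.2338 = 0.4672 which rounds to 0.47
N(d₁) = N(0.47) = 0.6808
Δ_call = N(d₁) = 0.6808

0.6808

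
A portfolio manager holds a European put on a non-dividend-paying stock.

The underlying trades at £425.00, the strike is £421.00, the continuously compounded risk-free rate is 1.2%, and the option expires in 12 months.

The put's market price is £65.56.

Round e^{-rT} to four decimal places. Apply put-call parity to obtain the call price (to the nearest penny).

e^(−rT) = e^(−0.012·1) = 0.9881
Put-call parity: C − P = S − K·e^(−rT) = 425 − 421·0.9881 = 425 − 415.9901 = 9.0099
C = P + (C − P) = 65.56 + (9.0099) = 74.5699

£74.57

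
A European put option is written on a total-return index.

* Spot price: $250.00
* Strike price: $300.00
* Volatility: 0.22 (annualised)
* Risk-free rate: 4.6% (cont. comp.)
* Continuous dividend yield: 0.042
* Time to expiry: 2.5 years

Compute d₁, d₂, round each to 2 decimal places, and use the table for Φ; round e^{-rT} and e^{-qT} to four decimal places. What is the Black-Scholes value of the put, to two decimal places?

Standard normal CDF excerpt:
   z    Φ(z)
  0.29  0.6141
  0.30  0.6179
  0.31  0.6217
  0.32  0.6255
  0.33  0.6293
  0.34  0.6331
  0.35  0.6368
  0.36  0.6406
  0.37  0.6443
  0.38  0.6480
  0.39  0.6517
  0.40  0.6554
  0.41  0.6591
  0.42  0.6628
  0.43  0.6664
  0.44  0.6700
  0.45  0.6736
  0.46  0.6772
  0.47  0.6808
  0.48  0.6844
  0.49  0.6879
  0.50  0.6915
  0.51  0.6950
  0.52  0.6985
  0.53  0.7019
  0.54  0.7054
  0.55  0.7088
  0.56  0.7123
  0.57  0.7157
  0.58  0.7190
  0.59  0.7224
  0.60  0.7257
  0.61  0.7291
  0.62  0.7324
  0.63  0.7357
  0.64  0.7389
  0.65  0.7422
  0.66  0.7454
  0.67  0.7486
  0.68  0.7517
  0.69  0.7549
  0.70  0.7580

σ√T = 0.22·√2.5 = 0.3479
d₁ = [ln(250/300) + (0.046 − 0.042 + 0.22²/2)·2.5] / 0.3479 = [-0.1823 + 0.0705] / 0.3479 = -0.3215 ⇒ -0.32
d₂ = d₁ − σ√T = -0.3215 − 0.3479 = -0.6693 ⇒ -0.67
e^(−qT) = e^(−0.042·2.5) = 0.9003;  e^(−rT) = e^(−0.046·2.5) = 0.8914
N(−d₂) = N(0.67) = 0.7486;  N(−d₁) = N(0.32) = 0.6255
P = 300·0.8914·0.7486 − 250·0.9003·0.6255 = 200.1906 − 140.7844 = 59.4062

$59.41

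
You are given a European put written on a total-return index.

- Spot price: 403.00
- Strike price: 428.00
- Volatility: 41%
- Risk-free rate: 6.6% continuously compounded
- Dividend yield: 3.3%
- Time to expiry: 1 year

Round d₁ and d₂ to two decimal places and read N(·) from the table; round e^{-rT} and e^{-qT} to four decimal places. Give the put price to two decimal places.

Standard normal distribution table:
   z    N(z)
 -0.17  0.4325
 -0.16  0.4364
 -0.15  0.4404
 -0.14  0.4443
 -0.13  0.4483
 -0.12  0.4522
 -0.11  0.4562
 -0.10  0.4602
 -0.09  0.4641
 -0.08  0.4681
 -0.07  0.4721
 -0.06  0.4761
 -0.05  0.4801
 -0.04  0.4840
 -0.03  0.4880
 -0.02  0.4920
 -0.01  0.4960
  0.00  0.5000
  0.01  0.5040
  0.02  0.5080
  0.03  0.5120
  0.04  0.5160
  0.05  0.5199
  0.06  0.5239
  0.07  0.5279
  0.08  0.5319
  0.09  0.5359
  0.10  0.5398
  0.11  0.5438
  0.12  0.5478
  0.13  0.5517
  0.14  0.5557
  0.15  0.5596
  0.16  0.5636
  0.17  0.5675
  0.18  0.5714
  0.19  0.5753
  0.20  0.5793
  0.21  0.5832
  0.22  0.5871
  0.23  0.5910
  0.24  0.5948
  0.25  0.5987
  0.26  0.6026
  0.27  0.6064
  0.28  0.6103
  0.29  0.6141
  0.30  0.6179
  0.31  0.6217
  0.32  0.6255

σ√T = 0.41 × 1.0000 = 0.4100
d₁ = [ln(403/428) + (0.066 − 0.033 + ½·0.41²)·1] / (σ√T) = (-0.0602 + 0.1170) / 0.4100 = 0.1387 ≈ 0.14
d₂ = 0.1387 − 0.4100 = -0.2713 ≈ -0.27
exp(−qT) = exp(−0.033·1) = 0.9675;  exp(−rT) = exp(−0.066·1) = 0.9361
P = 428·0.9361·N(0.27) − 403·0.9675·N(-0.14) = 428·0.9361·0.6064 − 403·0.9675·0.4443 = 242.9546 − 173.2337 = 69.7210

69.72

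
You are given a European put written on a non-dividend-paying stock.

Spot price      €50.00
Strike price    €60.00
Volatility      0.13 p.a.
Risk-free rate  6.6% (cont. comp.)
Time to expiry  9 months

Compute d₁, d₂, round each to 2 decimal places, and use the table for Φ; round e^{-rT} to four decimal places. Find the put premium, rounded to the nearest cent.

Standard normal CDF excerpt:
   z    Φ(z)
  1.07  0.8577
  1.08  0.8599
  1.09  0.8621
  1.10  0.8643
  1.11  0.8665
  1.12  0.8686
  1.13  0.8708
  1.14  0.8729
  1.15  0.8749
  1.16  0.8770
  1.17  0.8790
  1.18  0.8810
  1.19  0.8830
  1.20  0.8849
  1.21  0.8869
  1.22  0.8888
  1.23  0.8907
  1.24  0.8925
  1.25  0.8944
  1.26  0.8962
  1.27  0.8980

σ√T = 0.13·√0.75 = 0.1126
d₁ = [ln(50/60) + (0.066 + 0.13²/2)·0.75] / 0.1126 = [-0.1823 + 0.0558] / 0.1126 = -1.1235 → -1.12
d₂ = d₁ − σ√T = -1.1235 − 0.1126 = -1.2361 → -1.24
exp(−rT) = exp(−0.066·0.75) = 0.9517
N(−d₂) = N(1.24) = 0.8925;  N(−d₁) = N(1.12) = 0.8686
P = 60·0.9517·0.8925 − 50·0.8686 = 50.9635 − 43.4300 = 7.5335

€7.53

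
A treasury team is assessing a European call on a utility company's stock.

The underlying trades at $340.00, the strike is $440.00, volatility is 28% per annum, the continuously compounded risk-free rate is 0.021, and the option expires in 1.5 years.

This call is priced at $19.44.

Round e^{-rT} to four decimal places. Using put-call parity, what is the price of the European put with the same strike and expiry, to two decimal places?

e^(−rT) = e^(−0.021·1.5) = 0.9690
Put-call parity: C − P = S − K·e^(−rT) = 340 − 440·0.9690 = 340 − 426.3600 = -86.3600
P = C − (C − P) = 19.44 − (-86.3600) = 105.8000

$105.80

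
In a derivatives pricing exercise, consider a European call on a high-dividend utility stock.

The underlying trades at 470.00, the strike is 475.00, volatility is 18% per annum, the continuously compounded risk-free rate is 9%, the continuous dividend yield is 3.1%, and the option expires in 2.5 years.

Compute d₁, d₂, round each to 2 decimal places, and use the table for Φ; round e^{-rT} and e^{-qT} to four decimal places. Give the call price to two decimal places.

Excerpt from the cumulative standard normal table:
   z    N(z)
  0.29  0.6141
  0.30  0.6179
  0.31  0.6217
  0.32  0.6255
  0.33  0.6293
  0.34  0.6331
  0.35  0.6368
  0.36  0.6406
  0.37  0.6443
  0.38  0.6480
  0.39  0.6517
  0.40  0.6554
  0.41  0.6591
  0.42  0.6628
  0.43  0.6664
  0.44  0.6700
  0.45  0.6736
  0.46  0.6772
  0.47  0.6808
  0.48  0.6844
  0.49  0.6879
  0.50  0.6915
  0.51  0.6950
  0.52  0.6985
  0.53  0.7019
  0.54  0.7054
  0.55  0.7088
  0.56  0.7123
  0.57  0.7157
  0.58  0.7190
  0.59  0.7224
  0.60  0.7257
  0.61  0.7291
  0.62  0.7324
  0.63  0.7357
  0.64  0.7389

T = 2.5;  σ√T = 0.2846
d₁ = [ln(470/475) + (0.09 − 0.031 + ½·0.18²)·2.5] / (σ√T) = (-0.0106 + 0.1880) / 0.2846 = 0.6234 ≈ 0.62
d₂ = 0.6234 − 0.2846 = 0.3388 ≈ 0.34
e^(−qT) = e^(−0.031·2.5) = 0.9254;  e^(−rT) = e^(−0.09·2.5) = 0.7985
C = 470·0.9254·N(0.62) − 475·0.7985·N(0.34) = 470·0.9254·0.7324 − 475·0.7985·0.6331 = 318.5486 − 240.1269 = 78.4217

78.42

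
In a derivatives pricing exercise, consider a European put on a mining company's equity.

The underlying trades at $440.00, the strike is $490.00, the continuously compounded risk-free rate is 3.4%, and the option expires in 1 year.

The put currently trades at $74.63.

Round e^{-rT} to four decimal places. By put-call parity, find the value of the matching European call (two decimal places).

$41.00

exp(−rT) = exp(−0.034·1) = 0.9666
Put-call parity: C − P = S − K·e^(−rT) = 440 − 490·0.9666 = 440 − 473.6340 = -33.6340
C = P + (C − P) = 74.63 + (-33.6340) = 40.9960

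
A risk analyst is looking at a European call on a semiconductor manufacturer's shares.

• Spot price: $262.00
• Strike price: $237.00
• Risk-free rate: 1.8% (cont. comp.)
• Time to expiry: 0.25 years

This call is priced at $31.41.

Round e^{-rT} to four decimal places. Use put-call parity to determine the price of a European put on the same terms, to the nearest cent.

$5.34

exp(−rT) = exp(−0.018·0.25) = 0.9955
Put-call parity: C − P = S − K·e^(−rT) = 262 − 237·0.9955 = 262 − 235.9335 = 26.0665
P = C − (C − P) = 31.41 − (26.0665) = 5.3435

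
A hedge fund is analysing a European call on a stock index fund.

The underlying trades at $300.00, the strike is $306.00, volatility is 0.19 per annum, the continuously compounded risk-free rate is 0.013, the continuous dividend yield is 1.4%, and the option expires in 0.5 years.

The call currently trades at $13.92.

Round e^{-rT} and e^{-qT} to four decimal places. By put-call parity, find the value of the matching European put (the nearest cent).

$20.03

e^(−qT) = e^(−0.014·0.5) = 0.9930;  e^(−rT) = e^(−0.013·0.5) = 0.9935
Put-call parity: C − P = S·e^(−qT) − K·e^(−rT) = 300·0.9930 − 306·0.9935 = 297.9000 − 304.0110 = -6.1110
P = C − (C − P) = 13.92 − (-6.1110) = 20.0310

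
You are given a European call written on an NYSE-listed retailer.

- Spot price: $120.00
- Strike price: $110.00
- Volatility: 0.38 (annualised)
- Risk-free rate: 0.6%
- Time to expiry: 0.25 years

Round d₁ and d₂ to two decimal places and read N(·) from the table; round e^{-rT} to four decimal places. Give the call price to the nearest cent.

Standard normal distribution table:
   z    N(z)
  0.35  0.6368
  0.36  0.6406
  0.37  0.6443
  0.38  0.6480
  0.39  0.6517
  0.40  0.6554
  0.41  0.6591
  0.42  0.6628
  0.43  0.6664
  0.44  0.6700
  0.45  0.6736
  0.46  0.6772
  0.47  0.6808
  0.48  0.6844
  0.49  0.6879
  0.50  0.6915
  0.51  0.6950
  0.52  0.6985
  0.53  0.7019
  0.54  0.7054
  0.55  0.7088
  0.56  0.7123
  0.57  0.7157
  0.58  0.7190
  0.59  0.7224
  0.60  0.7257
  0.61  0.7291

$14.71

σ√T = 0.38 × 0.5000 = 0.1900
d₁ = [ln(120/110) + (0.006 + 0.38²/2)·0.25] / 0.1900 = [0.0870 + 0.0196] / 0.1900 = 0.5608 → 0.56
d₂ = d₁ − σ√T = 0.5608 − 0.1900 = 0.3708 → 0.37
exp(−rT) = exp(−0.006·0.25) = 0.9985
N(d₁) = N(0.56) = 0.7123;  N(d₂) = N(0.37) = 0.6443
C = 120·0.7123 − 110·0.9985·0.6443 = 85.4760 − 70.7667 = 14.7093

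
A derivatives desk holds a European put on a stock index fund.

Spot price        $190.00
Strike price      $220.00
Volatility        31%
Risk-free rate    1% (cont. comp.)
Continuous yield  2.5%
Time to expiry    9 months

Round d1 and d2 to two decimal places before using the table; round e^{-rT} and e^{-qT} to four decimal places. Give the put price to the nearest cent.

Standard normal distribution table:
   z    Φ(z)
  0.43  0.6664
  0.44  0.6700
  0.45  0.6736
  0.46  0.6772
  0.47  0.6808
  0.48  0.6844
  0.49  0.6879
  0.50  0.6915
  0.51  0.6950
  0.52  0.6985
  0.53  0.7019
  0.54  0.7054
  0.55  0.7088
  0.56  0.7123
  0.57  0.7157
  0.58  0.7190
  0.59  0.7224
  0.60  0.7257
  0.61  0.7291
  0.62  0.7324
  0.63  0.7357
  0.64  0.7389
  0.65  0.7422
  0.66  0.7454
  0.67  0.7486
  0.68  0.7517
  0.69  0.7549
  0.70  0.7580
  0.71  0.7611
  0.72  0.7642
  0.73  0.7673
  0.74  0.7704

$41.26

T = 0.75;  σ√T = 0.2685
d₁ = [ln(190/220) + (0.01 − 0.025 + 0.31²/2)·0.75] / 0.2685 = [-0.1466 + 0.0248] / 0.2685 = -0.4537 ⇒ -0.45
d₂ = d₁ − σ√T = -0.4537 − 0.2685 = -0.7222 ⇒ -0.72
e^(−qT) = e^(−0.025·0.75) = 0.9814;  e^(−rT) = e^(−0.01·0.75) = 0.9925
P = 220·0.9925·N(0.72) − 190·0.9814·N(0.45) = 220·0.9925·0.7642 − 190·0.9814·0.6736 = 166.8631 − 125.6035 = 41.2596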